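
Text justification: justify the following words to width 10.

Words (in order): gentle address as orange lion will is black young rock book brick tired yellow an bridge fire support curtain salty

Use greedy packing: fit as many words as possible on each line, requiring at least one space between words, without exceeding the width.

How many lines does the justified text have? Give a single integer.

Line 1: ['gentle'] (min_width=6, slack=4)
Line 2: ['address', 'as'] (min_width=10, slack=0)
Line 3: ['orange'] (min_width=6, slack=4)
Line 4: ['lion', 'will'] (min_width=9, slack=1)
Line 5: ['is', 'black'] (min_width=8, slack=2)
Line 6: ['young', 'rock'] (min_width=10, slack=0)
Line 7: ['book', 'brick'] (min_width=10, slack=0)
Line 8: ['tired'] (min_width=5, slack=5)
Line 9: ['yellow', 'an'] (min_width=9, slack=1)
Line 10: ['bridge'] (min_width=6, slack=4)
Line 11: ['fire'] (min_width=4, slack=6)
Line 12: ['support'] (min_width=7, slack=3)
Line 13: ['curtain'] (min_width=7, slack=3)
Line 14: ['salty'] (min_width=5, slack=5)
Total lines: 14

Answer: 14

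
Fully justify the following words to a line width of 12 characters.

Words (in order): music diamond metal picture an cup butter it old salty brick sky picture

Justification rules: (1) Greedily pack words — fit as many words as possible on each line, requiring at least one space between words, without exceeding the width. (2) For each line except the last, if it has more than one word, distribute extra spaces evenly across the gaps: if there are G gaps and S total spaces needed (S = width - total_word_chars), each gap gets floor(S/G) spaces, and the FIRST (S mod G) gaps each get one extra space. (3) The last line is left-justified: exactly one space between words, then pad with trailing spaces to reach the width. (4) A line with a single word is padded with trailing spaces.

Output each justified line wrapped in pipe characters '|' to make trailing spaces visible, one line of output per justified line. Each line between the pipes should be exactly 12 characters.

Line 1: ['music'] (min_width=5, slack=7)
Line 2: ['diamond'] (min_width=7, slack=5)
Line 3: ['metal'] (min_width=5, slack=7)
Line 4: ['picture', 'an'] (min_width=10, slack=2)
Line 5: ['cup', 'butter'] (min_width=10, slack=2)
Line 6: ['it', 'old', 'salty'] (min_width=12, slack=0)
Line 7: ['brick', 'sky'] (min_width=9, slack=3)
Line 8: ['picture'] (min_width=7, slack=5)

Answer: |music       |
|diamond     |
|metal       |
|picture   an|
|cup   butter|
|it old salty|
|brick    sky|
|picture     |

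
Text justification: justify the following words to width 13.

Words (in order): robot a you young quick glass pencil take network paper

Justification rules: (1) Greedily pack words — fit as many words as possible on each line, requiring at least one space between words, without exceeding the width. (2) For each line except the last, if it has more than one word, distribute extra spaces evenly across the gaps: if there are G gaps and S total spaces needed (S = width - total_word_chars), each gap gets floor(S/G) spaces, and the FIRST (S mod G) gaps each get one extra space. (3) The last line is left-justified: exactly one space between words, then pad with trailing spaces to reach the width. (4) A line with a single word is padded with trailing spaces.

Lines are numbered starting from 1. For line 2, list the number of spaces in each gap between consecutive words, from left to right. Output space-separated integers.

Line 1: ['robot', 'a', 'you'] (min_width=11, slack=2)
Line 2: ['young', 'quick'] (min_width=11, slack=2)
Line 3: ['glass', 'pencil'] (min_width=12, slack=1)
Line 4: ['take', 'network'] (min_width=12, slack=1)
Line 5: ['paper'] (min_width=5, slack=8)

Answer: 3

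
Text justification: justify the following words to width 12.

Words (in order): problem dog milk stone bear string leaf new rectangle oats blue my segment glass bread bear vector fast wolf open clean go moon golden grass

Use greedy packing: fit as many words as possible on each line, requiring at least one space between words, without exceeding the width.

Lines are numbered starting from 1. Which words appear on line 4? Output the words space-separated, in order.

Answer: leaf new

Derivation:
Line 1: ['problem', 'dog'] (min_width=11, slack=1)
Line 2: ['milk', 'stone'] (min_width=10, slack=2)
Line 3: ['bear', 'string'] (min_width=11, slack=1)
Line 4: ['leaf', 'new'] (min_width=8, slack=4)
Line 5: ['rectangle'] (min_width=9, slack=3)
Line 6: ['oats', 'blue', 'my'] (min_width=12, slack=0)
Line 7: ['segment'] (min_width=7, slack=5)
Line 8: ['glass', 'bread'] (min_width=11, slack=1)
Line 9: ['bear', 'vector'] (min_width=11, slack=1)
Line 10: ['fast', 'wolf'] (min_width=9, slack=3)
Line 11: ['open', 'clean'] (min_width=10, slack=2)
Line 12: ['go', 'moon'] (min_width=7, slack=5)
Line 13: ['golden', 'grass'] (min_width=12, slack=0)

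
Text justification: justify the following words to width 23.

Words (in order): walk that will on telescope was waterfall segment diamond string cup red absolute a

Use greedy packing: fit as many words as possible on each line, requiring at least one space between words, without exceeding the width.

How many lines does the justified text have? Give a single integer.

Answer: 4

Derivation:
Line 1: ['walk', 'that', 'will', 'on'] (min_width=17, slack=6)
Line 2: ['telescope', 'was', 'waterfall'] (min_width=23, slack=0)
Line 3: ['segment', 'diamond', 'string'] (min_width=22, slack=1)
Line 4: ['cup', 'red', 'absolute', 'a'] (min_width=18, slack=5)
Total lines: 4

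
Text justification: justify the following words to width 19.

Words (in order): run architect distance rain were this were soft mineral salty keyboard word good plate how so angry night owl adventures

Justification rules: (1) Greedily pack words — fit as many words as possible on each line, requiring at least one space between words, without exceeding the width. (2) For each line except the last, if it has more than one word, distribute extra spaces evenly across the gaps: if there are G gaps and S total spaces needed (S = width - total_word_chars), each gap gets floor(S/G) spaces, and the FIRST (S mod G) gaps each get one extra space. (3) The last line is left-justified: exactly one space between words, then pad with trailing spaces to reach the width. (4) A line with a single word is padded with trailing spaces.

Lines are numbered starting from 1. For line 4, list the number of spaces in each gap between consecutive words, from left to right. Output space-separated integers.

Line 1: ['run', 'architect'] (min_width=13, slack=6)
Line 2: ['distance', 'rain', 'were'] (min_width=18, slack=1)
Line 3: ['this', 'were', 'soft'] (min_width=14, slack=5)
Line 4: ['mineral', 'salty'] (min_width=13, slack=6)
Line 5: ['keyboard', 'word', 'good'] (min_width=18, slack=1)
Line 6: ['plate', 'how', 'so', 'angry'] (min_width=18, slack=1)
Line 7: ['night', 'owl'] (min_width=9, slack=10)
Line 8: ['adventures'] (min_width=10, slack=9)

Answer: 7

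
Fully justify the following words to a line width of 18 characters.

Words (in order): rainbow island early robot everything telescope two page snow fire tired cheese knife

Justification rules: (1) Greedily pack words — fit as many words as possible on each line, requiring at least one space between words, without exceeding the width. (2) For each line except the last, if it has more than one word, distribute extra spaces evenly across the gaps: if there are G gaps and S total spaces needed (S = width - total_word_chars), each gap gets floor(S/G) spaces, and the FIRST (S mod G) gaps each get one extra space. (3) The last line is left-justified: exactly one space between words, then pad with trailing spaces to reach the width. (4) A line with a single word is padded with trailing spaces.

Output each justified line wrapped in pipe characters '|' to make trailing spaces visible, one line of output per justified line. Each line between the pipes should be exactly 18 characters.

Answer: |rainbow     island|
|early        robot|
|everything        |
|telescope two page|
|snow   fire  tired|
|cheese knife      |

Derivation:
Line 1: ['rainbow', 'island'] (min_width=14, slack=4)
Line 2: ['early', 'robot'] (min_width=11, slack=7)
Line 3: ['everything'] (min_width=10, slack=8)
Line 4: ['telescope', 'two', 'page'] (min_width=18, slack=0)
Line 5: ['snow', 'fire', 'tired'] (min_width=15, slack=3)
Line 6: ['cheese', 'knife'] (min_width=12, slack=6)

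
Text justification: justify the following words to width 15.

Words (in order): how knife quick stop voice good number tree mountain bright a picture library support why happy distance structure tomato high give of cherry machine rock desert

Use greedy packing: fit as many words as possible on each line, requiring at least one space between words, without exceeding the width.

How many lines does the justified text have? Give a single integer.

Line 1: ['how', 'knife', 'quick'] (min_width=15, slack=0)
Line 2: ['stop', 'voice', 'good'] (min_width=15, slack=0)
Line 3: ['number', 'tree'] (min_width=11, slack=4)
Line 4: ['mountain', 'bright'] (min_width=15, slack=0)
Line 5: ['a', 'picture'] (min_width=9, slack=6)
Line 6: ['library', 'support'] (min_width=15, slack=0)
Line 7: ['why', 'happy'] (min_width=9, slack=6)
Line 8: ['distance'] (min_width=8, slack=7)
Line 9: ['structure'] (min_width=9, slack=6)
Line 10: ['tomato', 'high'] (min_width=11, slack=4)
Line 11: ['give', 'of', 'cherry'] (min_width=14, slack=1)
Line 12: ['machine', 'rock'] (min_width=12, slack=3)
Line 13: ['desert'] (min_width=6, slack=9)
Total lines: 13

Answer: 13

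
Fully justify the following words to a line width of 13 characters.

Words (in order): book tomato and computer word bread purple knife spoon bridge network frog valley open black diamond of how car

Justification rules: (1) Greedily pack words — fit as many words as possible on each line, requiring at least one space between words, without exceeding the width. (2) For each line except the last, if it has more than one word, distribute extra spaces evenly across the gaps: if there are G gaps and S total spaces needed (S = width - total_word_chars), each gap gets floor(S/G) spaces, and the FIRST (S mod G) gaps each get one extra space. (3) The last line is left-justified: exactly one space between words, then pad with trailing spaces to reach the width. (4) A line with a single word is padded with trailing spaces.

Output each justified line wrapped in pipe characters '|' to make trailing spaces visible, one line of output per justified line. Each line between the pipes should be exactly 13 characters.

Answer: |book   tomato|
|and  computer|
|word    bread|
|purple  knife|
|spoon  bridge|
|network  frog|
|valley   open|
|black diamond|
|of how car   |

Derivation:
Line 1: ['book', 'tomato'] (min_width=11, slack=2)
Line 2: ['and', 'computer'] (min_width=12, slack=1)
Line 3: ['word', 'bread'] (min_width=10, slack=3)
Line 4: ['purple', 'knife'] (min_width=12, slack=1)
Line 5: ['spoon', 'bridge'] (min_width=12, slack=1)
Line 6: ['network', 'frog'] (min_width=12, slack=1)
Line 7: ['valley', 'open'] (min_width=11, slack=2)
Line 8: ['black', 'diamond'] (min_width=13, slack=0)
Line 9: ['of', 'how', 'car'] (min_width=10, slack=3)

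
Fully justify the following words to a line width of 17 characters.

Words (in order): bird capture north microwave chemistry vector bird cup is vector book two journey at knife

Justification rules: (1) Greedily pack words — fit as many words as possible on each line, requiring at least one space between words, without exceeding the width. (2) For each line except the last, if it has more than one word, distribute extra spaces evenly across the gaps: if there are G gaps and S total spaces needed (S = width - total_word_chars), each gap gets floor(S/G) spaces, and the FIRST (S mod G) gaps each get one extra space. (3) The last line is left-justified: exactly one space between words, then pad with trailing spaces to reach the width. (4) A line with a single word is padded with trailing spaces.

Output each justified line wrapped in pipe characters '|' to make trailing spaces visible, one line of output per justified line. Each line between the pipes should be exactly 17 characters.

Answer: |bird      capture|
|north   microwave|
|chemistry  vector|
|bird    cup    is|
|vector  book  two|
|journey at knife |

Derivation:
Line 1: ['bird', 'capture'] (min_width=12, slack=5)
Line 2: ['north', 'microwave'] (min_width=15, slack=2)
Line 3: ['chemistry', 'vector'] (min_width=16, slack=1)
Line 4: ['bird', 'cup', 'is'] (min_width=11, slack=6)
Line 5: ['vector', 'book', 'two'] (min_width=15, slack=2)
Line 6: ['journey', 'at', 'knife'] (min_width=16, slack=1)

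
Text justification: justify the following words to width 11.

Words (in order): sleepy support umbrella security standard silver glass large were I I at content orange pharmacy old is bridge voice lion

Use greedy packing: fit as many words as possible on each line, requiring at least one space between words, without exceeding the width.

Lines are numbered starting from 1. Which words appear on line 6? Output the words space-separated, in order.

Line 1: ['sleepy'] (min_width=6, slack=5)
Line 2: ['support'] (min_width=7, slack=4)
Line 3: ['umbrella'] (min_width=8, slack=3)
Line 4: ['security'] (min_width=8, slack=3)
Line 5: ['standard'] (min_width=8, slack=3)
Line 6: ['silver'] (min_width=6, slack=5)
Line 7: ['glass', 'large'] (min_width=11, slack=0)
Line 8: ['were', 'I', 'I', 'at'] (min_width=11, slack=0)
Line 9: ['content'] (min_width=7, slack=4)
Line 10: ['orange'] (min_width=6, slack=5)
Line 11: ['pharmacy'] (min_width=8, slack=3)
Line 12: ['old', 'is'] (min_width=6, slack=5)
Line 13: ['bridge'] (min_width=6, slack=5)
Line 14: ['voice', 'lion'] (min_width=10, slack=1)

Answer: silver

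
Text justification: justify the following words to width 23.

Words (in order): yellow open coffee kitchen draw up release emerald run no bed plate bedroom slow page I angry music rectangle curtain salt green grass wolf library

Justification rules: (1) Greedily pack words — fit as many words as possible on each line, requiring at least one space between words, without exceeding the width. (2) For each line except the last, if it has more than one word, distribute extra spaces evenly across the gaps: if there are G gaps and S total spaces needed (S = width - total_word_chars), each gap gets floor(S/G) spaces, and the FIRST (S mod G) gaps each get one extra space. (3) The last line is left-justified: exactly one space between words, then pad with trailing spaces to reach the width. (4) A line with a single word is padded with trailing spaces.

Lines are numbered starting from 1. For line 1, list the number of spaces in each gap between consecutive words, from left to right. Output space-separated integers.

Answer: 4 3

Derivation:
Line 1: ['yellow', 'open', 'coffee'] (min_width=18, slack=5)
Line 2: ['kitchen', 'draw', 'up', 'release'] (min_width=23, slack=0)
Line 3: ['emerald', 'run', 'no', 'bed'] (min_width=18, slack=5)
Line 4: ['plate', 'bedroom', 'slow', 'page'] (min_width=23, slack=0)
Line 5: ['I', 'angry', 'music', 'rectangle'] (min_width=23, slack=0)
Line 6: ['curtain', 'salt', 'green'] (min_width=18, slack=5)
Line 7: ['grass', 'wolf', 'library'] (min_width=18, slack=5)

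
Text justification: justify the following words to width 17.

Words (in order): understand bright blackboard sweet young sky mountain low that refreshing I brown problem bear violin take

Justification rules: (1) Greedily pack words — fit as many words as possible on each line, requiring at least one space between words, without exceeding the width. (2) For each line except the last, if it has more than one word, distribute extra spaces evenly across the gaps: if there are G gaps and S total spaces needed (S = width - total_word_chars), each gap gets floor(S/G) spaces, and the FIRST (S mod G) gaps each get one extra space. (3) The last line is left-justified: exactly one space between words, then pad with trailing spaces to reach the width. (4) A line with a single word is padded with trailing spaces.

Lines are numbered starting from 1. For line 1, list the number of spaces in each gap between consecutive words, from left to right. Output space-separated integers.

Answer: 1

Derivation:
Line 1: ['understand', 'bright'] (min_width=17, slack=0)
Line 2: ['blackboard', 'sweet'] (min_width=16, slack=1)
Line 3: ['young', 'sky'] (min_width=9, slack=8)
Line 4: ['mountain', 'low', 'that'] (min_width=17, slack=0)
Line 5: ['refreshing', 'I'] (min_width=12, slack=5)
Line 6: ['brown', 'problem'] (min_width=13, slack=4)
Line 7: ['bear', 'violin', 'take'] (min_width=16, slack=1)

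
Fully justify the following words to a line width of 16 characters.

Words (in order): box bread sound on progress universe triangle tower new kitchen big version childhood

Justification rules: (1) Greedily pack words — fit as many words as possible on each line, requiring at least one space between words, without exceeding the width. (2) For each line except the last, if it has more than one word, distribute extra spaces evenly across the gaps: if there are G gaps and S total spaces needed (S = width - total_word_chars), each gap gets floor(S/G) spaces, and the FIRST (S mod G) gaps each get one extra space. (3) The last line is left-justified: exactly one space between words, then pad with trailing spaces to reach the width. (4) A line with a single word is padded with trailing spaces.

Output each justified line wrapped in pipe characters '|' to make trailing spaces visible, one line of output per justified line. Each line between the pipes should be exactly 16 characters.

Line 1: ['box', 'bread', 'sound'] (min_width=15, slack=1)
Line 2: ['on', 'progress'] (min_width=11, slack=5)
Line 3: ['universe'] (min_width=8, slack=8)
Line 4: ['triangle', 'tower'] (min_width=14, slack=2)
Line 5: ['new', 'kitchen', 'big'] (min_width=15, slack=1)
Line 6: ['version'] (min_width=7, slack=9)
Line 7: ['childhood'] (min_width=9, slack=7)

Answer: |box  bread sound|
|on      progress|
|universe        |
|triangle   tower|
|new  kitchen big|
|version         |
|childhood       |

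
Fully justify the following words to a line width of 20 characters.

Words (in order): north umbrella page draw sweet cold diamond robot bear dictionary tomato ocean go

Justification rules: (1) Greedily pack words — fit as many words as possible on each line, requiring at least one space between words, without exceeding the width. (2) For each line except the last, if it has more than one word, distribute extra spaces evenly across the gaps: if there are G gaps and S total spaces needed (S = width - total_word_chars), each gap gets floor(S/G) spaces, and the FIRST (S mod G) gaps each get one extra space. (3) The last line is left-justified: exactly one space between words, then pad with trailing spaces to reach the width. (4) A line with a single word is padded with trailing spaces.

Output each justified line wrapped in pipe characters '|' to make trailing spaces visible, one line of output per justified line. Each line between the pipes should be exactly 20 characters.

Line 1: ['north', 'umbrella', 'page'] (min_width=19, slack=1)
Line 2: ['draw', 'sweet', 'cold'] (min_width=15, slack=5)
Line 3: ['diamond', 'robot', 'bear'] (min_width=18, slack=2)
Line 4: ['dictionary', 'tomato'] (min_width=17, slack=3)
Line 5: ['ocean', 'go'] (min_width=8, slack=12)

Answer: |north  umbrella page|
|draw    sweet   cold|
|diamond  robot  bear|
|dictionary    tomato|
|ocean go            |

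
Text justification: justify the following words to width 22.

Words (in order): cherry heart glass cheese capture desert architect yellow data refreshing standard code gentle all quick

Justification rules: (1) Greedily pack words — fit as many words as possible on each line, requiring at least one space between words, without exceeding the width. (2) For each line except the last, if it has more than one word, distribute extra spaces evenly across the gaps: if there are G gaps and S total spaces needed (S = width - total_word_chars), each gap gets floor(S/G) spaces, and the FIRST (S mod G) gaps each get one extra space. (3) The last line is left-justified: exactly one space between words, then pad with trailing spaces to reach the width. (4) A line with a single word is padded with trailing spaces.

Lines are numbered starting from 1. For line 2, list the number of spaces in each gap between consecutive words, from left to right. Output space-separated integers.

Answer: 2 1

Derivation:
Line 1: ['cherry', 'heart', 'glass'] (min_width=18, slack=4)
Line 2: ['cheese', 'capture', 'desert'] (min_width=21, slack=1)
Line 3: ['architect', 'yellow', 'data'] (min_width=21, slack=1)
Line 4: ['refreshing', 'standard'] (min_width=19, slack=3)
Line 5: ['code', 'gentle', 'all', 'quick'] (min_width=21, slack=1)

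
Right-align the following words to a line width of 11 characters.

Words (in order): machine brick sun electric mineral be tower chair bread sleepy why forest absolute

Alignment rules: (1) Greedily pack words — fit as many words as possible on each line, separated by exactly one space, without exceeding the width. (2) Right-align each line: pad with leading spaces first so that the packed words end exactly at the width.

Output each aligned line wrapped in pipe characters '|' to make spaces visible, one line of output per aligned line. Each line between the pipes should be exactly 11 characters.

Answer: |    machine|
|  brick sun|
|   electric|
| mineral be|
|tower chair|
|      bread|
| sleepy why|
|     forest|
|   absolute|

Derivation:
Line 1: ['machine'] (min_width=7, slack=4)
Line 2: ['brick', 'sun'] (min_width=9, slack=2)
Line 3: ['electric'] (min_width=8, slack=3)
Line 4: ['mineral', 'be'] (min_width=10, slack=1)
Line 5: ['tower', 'chair'] (min_width=11, slack=0)
Line 6: ['bread'] (min_width=5, slack=6)
Line 7: ['sleepy', 'why'] (min_width=10, slack=1)
Line 8: ['forest'] (min_width=6, slack=5)
Line 9: ['absolute'] (min_width=8, slack=3)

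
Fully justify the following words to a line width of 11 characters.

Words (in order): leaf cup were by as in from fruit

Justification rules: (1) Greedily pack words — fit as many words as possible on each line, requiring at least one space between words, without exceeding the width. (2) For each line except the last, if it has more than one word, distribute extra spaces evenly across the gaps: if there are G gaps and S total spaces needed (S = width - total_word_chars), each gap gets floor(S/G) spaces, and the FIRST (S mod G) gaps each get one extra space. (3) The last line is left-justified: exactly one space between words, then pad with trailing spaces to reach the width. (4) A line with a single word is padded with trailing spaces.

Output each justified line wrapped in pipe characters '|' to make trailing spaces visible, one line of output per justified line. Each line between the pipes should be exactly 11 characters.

Line 1: ['leaf', 'cup'] (min_width=8, slack=3)
Line 2: ['were', 'by', 'as'] (min_width=10, slack=1)
Line 3: ['in', 'from'] (min_width=7, slack=4)
Line 4: ['fruit'] (min_width=5, slack=6)

Answer: |leaf    cup|
|were  by as|
|in     from|
|fruit      |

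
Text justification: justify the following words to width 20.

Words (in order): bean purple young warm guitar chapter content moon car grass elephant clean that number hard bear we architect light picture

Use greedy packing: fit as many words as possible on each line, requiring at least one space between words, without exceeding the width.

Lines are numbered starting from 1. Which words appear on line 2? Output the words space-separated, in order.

Line 1: ['bean', 'purple', 'young'] (min_width=17, slack=3)
Line 2: ['warm', 'guitar', 'chapter'] (min_width=19, slack=1)
Line 3: ['content', 'moon', 'car'] (min_width=16, slack=4)
Line 4: ['grass', 'elephant', 'clean'] (min_width=20, slack=0)
Line 5: ['that', 'number', 'hard'] (min_width=16, slack=4)
Line 6: ['bear', 'we', 'architect'] (min_width=17, slack=3)
Line 7: ['light', 'picture'] (min_width=13, slack=7)

Answer: warm guitar chapter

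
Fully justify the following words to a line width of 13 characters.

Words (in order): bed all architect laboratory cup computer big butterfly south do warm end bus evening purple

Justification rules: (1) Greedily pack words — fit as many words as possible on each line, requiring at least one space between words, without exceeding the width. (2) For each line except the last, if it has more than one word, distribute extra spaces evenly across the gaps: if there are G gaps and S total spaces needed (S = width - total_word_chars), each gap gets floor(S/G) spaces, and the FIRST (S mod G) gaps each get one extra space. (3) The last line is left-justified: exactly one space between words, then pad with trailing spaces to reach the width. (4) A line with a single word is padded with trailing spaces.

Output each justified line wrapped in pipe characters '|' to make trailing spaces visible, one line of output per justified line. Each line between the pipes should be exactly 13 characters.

Answer: |bed       all|
|architect    |
|laboratory   |
|cup  computer|
|big butterfly|
|south do warm|
|end       bus|
|evening      |
|purple       |

Derivation:
Line 1: ['bed', 'all'] (min_width=7, slack=6)
Line 2: ['architect'] (min_width=9, slack=4)
Line 3: ['laboratory'] (min_width=10, slack=3)
Line 4: ['cup', 'computer'] (min_width=12, slack=1)
Line 5: ['big', 'butterfly'] (min_width=13, slack=0)
Line 6: ['south', 'do', 'warm'] (min_width=13, slack=0)
Line 7: ['end', 'bus'] (min_width=7, slack=6)
Line 8: ['evening'] (min_width=7, slack=6)
Line 9: ['purple'] (min_width=6, slack=7)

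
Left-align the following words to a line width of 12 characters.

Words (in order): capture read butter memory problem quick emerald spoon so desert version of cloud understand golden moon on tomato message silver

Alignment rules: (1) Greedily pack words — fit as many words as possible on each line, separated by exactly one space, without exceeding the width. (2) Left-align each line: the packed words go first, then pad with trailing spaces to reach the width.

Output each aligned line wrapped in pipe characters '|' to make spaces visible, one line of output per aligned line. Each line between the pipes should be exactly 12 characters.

Line 1: ['capture', 'read'] (min_width=12, slack=0)
Line 2: ['butter'] (min_width=6, slack=6)
Line 3: ['memory'] (min_width=6, slack=6)
Line 4: ['problem'] (min_width=7, slack=5)
Line 5: ['quick'] (min_width=5, slack=7)
Line 6: ['emerald'] (min_width=7, slack=5)
Line 7: ['spoon', 'so'] (min_width=8, slack=4)
Line 8: ['desert'] (min_width=6, slack=6)
Line 9: ['version', 'of'] (min_width=10, slack=2)
Line 10: ['cloud'] (min_width=5, slack=7)
Line 11: ['understand'] (min_width=10, slack=2)
Line 12: ['golden', 'moon'] (min_width=11, slack=1)
Line 13: ['on', 'tomato'] (min_width=9, slack=3)
Line 14: ['message'] (min_width=7, slack=5)
Line 15: ['silver'] (min_width=6, slack=6)

Answer: |capture read|
|butter      |
|memory      |
|problem     |
|quick       |
|emerald     |
|spoon so    |
|desert      |
|version of  |
|cloud       |
|understand  |
|golden moon |
|on tomato   |
|message     |
|silver      |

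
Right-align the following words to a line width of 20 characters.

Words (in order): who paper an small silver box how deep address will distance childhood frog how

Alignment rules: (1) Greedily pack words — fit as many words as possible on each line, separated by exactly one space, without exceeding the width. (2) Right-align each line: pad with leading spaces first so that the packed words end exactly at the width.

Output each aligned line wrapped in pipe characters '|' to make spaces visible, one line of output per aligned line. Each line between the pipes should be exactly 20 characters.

Answer: |  who paper an small|
| silver box how deep|
|        address will|
|  distance childhood|
|            frog how|

Derivation:
Line 1: ['who', 'paper', 'an', 'small'] (min_width=18, slack=2)
Line 2: ['silver', 'box', 'how', 'deep'] (min_width=19, slack=1)
Line 3: ['address', 'will'] (min_width=12, slack=8)
Line 4: ['distance', 'childhood'] (min_width=18, slack=2)
Line 5: ['frog', 'how'] (min_width=8, slack=12)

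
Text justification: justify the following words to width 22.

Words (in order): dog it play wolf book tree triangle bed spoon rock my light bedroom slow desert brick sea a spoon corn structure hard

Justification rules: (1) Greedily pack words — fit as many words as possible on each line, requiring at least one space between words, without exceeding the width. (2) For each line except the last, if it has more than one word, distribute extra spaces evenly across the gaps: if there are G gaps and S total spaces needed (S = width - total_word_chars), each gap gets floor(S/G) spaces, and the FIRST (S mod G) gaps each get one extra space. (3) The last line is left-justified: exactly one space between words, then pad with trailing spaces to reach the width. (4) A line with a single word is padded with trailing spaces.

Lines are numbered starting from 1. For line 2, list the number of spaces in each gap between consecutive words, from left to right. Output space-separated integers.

Line 1: ['dog', 'it', 'play', 'wolf', 'book'] (min_width=21, slack=1)
Line 2: ['tree', 'triangle', 'bed'] (min_width=17, slack=5)
Line 3: ['spoon', 'rock', 'my', 'light'] (min_width=19, slack=3)
Line 4: ['bedroom', 'slow', 'desert'] (min_width=19, slack=3)
Line 5: ['brick', 'sea', 'a', 'spoon', 'corn'] (min_width=22, slack=0)
Line 6: ['structure', 'hard'] (min_width=14, slack=8)

Answer: 4 3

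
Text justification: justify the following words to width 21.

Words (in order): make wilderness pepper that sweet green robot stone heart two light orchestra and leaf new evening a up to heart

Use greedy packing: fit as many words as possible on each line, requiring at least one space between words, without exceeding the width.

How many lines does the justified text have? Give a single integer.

Line 1: ['make', 'wilderness'] (min_width=15, slack=6)
Line 2: ['pepper', 'that', 'sweet'] (min_width=17, slack=4)
Line 3: ['green', 'robot', 'stone'] (min_width=17, slack=4)
Line 4: ['heart', 'two', 'light'] (min_width=15, slack=6)
Line 5: ['orchestra', 'and', 'leaf'] (min_width=18, slack=3)
Line 6: ['new', 'evening', 'a', 'up', 'to'] (min_width=19, slack=2)
Line 7: ['heart'] (min_width=5, slack=16)
Total lines: 7

Answer: 7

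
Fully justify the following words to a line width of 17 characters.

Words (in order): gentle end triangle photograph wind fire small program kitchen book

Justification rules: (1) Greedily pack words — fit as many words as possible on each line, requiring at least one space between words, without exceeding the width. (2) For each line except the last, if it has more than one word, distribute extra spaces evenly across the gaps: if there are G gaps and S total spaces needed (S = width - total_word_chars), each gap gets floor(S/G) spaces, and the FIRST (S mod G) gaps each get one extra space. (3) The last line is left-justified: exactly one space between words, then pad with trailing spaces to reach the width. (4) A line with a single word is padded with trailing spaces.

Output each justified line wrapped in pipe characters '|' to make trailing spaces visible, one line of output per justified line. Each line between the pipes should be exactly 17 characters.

Line 1: ['gentle', 'end'] (min_width=10, slack=7)
Line 2: ['triangle'] (min_width=8, slack=9)
Line 3: ['photograph', 'wind'] (min_width=15, slack=2)
Line 4: ['fire', 'small'] (min_width=10, slack=7)
Line 5: ['program', 'kitchen'] (min_width=15, slack=2)
Line 6: ['book'] (min_width=4, slack=13)

Answer: |gentle        end|
|triangle         |
|photograph   wind|
|fire        small|
|program   kitchen|
|book             |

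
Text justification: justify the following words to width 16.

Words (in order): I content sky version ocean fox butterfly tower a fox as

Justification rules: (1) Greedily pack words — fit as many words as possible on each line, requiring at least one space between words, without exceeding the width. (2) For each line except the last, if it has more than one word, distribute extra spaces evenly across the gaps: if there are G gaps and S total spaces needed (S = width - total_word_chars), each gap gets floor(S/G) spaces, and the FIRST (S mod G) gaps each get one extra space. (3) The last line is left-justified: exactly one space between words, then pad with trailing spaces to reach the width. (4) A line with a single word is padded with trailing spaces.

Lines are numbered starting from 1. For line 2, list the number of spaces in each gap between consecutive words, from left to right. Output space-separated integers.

Answer: 4

Derivation:
Line 1: ['I', 'content', 'sky'] (min_width=13, slack=3)
Line 2: ['version', 'ocean'] (min_width=13, slack=3)
Line 3: ['fox', 'butterfly'] (min_width=13, slack=3)
Line 4: ['tower', 'a', 'fox', 'as'] (min_width=14, slack=2)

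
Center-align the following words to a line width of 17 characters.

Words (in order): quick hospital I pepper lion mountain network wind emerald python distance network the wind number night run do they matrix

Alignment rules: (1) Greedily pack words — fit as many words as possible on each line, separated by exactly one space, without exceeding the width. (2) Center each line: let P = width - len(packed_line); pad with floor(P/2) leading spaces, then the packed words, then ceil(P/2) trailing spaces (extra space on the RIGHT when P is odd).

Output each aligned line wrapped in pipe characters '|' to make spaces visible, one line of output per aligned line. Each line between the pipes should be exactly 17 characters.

Line 1: ['quick', 'hospital', 'I'] (min_width=16, slack=1)
Line 2: ['pepper', 'lion'] (min_width=11, slack=6)
Line 3: ['mountain', 'network'] (min_width=16, slack=1)
Line 4: ['wind', 'emerald'] (min_width=12, slack=5)
Line 5: ['python', 'distance'] (min_width=15, slack=2)
Line 6: ['network', 'the', 'wind'] (min_width=16, slack=1)
Line 7: ['number', 'night', 'run'] (min_width=16, slack=1)
Line 8: ['do', 'they', 'matrix'] (min_width=14, slack=3)

Answer: |quick hospital I |
|   pepper lion   |
|mountain network |
|  wind emerald   |
| python distance |
|network the wind |
|number night run |
| do they matrix  |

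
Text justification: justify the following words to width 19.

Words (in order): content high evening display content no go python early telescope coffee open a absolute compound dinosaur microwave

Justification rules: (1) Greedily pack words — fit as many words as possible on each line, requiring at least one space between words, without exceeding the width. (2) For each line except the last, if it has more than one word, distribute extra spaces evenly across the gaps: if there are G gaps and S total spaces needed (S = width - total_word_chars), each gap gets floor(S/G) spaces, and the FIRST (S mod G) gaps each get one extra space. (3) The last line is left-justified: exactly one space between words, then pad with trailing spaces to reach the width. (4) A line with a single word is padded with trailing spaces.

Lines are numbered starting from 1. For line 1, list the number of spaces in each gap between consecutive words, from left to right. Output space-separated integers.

Line 1: ['content', 'high'] (min_width=12, slack=7)
Line 2: ['evening', 'display'] (min_width=15, slack=4)
Line 3: ['content', 'no', 'go'] (min_width=13, slack=6)
Line 4: ['python', 'early'] (min_width=12, slack=7)
Line 5: ['telescope', 'coffee'] (min_width=16, slack=3)
Line 6: ['open', 'a', 'absolute'] (min_width=15, slack=4)
Line 7: ['compound', 'dinosaur'] (min_width=17, slack=2)
Line 8: ['microwave'] (min_width=9, slack=10)

Answer: 8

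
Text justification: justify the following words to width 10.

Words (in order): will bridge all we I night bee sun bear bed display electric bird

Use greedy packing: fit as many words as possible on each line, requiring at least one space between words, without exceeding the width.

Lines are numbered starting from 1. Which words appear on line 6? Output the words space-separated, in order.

Answer: display

Derivation:
Line 1: ['will'] (min_width=4, slack=6)
Line 2: ['bridge', 'all'] (min_width=10, slack=0)
Line 3: ['we', 'I', 'night'] (min_width=10, slack=0)
Line 4: ['bee', 'sun'] (min_width=7, slack=3)
Line 5: ['bear', 'bed'] (min_width=8, slack=2)
Line 6: ['display'] (min_width=7, slack=3)
Line 7: ['electric'] (min_width=8, slack=2)
Line 8: ['bird'] (min_width=4, slack=6)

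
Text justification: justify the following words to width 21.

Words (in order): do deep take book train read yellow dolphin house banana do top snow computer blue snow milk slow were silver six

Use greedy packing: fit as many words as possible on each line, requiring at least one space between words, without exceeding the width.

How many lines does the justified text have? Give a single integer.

Line 1: ['do', 'deep', 'take', 'book'] (min_width=17, slack=4)
Line 2: ['train', 'read', 'yellow'] (min_width=17, slack=4)
Line 3: ['dolphin', 'house', 'banana'] (min_width=20, slack=1)
Line 4: ['do', 'top', 'snow', 'computer'] (min_width=20, slack=1)
Line 5: ['blue', 'snow', 'milk', 'slow'] (min_width=19, slack=2)
Line 6: ['were', 'silver', 'six'] (min_width=15, slack=6)
Total lines: 6

Answer: 6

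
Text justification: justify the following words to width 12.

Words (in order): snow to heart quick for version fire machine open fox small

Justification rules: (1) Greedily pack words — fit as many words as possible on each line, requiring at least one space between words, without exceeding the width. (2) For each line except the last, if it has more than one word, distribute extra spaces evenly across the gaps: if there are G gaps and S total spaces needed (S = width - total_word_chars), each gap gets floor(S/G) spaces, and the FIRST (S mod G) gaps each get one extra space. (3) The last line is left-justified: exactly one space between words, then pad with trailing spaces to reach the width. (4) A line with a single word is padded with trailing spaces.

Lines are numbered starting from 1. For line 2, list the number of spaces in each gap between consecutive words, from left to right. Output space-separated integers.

Line 1: ['snow', 'to'] (min_width=7, slack=5)
Line 2: ['heart', 'quick'] (min_width=11, slack=1)
Line 3: ['for', 'version'] (min_width=11, slack=1)
Line 4: ['fire', 'machine'] (min_width=12, slack=0)
Line 5: ['open', 'fox'] (min_width=8, slack=4)
Line 6: ['small'] (min_width=5, slack=7)

Answer: 2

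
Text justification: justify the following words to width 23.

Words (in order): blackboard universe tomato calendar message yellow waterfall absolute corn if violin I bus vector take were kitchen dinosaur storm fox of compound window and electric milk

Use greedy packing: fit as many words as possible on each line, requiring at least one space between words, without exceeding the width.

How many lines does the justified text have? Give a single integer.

Answer: 8

Derivation:
Line 1: ['blackboard', 'universe'] (min_width=19, slack=4)
Line 2: ['tomato', 'calendar', 'message'] (min_width=23, slack=0)
Line 3: ['yellow', 'waterfall'] (min_width=16, slack=7)
Line 4: ['absolute', 'corn', 'if', 'violin'] (min_width=23, slack=0)
Line 5: ['I', 'bus', 'vector', 'take', 'were'] (min_width=22, slack=1)
Line 6: ['kitchen', 'dinosaur', 'storm'] (min_width=22, slack=1)
Line 7: ['fox', 'of', 'compound', 'window'] (min_width=22, slack=1)
Line 8: ['and', 'electric', 'milk'] (min_width=17, slack=6)
Total lines: 8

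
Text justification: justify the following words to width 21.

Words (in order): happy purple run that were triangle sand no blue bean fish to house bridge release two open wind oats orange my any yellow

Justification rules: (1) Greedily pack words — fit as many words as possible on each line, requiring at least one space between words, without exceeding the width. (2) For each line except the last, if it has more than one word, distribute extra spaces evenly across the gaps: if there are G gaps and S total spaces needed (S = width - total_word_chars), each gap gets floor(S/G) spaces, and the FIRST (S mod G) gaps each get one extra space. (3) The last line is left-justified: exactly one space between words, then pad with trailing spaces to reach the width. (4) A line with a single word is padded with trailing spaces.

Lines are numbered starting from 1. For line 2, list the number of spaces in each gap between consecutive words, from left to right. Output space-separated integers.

Answer: 1 1 1

Derivation:
Line 1: ['happy', 'purple', 'run', 'that'] (min_width=21, slack=0)
Line 2: ['were', 'triangle', 'sand', 'no'] (min_width=21, slack=0)
Line 3: ['blue', 'bean', 'fish', 'to'] (min_width=17, slack=4)
Line 4: ['house', 'bridge', 'release'] (min_width=20, slack=1)
Line 5: ['two', 'open', 'wind', 'oats'] (min_width=18, slack=3)
Line 6: ['orange', 'my', 'any', 'yellow'] (min_width=20, slack=1)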